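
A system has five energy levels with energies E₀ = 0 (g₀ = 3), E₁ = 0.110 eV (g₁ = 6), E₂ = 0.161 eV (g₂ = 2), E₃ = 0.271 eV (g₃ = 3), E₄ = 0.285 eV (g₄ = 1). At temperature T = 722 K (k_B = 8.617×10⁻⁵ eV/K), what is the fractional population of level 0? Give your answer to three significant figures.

0.710

k_BT = 8.617×10⁻⁵ × 722 K = 0.062215 eV.
Eᵢ/kT = 0, 1.7681, 2.5878, 4.3559, 4.5809.
Z = Σ gᵢe^(−Eᵢ/kT) = 3·e^(−0) + 6·e^(−1.7681) + 2·e^(−2.5878) + 3·e^(−4.3559) + 1·e^(−4.5809) = 3.0000 + 1.0239 + 0.15037 + 0.038493 + 0.010246 = 4.2230.
P₀ = g₀ e^(−E₀/kT) / Z = 3.0000/4.2230 = 0.710.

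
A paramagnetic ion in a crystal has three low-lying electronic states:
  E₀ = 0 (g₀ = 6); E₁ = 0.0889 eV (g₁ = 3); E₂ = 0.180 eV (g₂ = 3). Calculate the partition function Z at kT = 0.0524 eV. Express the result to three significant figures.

Eᵢ/kT = 0, 1.6966, 3.4351.
Z = Σ gᵢe^(−Eᵢ/kT) = 6·e^(−0) + 3·e^(−1.6966) + 3·e^(−3.4351) = 6.0000 + 0.54992 + 0.096667 = 6.6466.

Z = 6.65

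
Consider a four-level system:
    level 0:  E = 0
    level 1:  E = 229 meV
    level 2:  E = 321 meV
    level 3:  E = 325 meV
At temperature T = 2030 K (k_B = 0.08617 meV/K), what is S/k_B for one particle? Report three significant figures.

1.05

k_BT = 0.08617 × 2030 K = 174.93 meV.
Eᵢ/kT = 0, 1.3091, 1.8350, 1.8579.
Z = Σ e^(−Eᵢ/kT) = e^(−0) + e^(−1.3091) + e^(−1.8350) + e^(−1.8579) = 1.0000 + 0.27006 + 0.15961 + 0.15600 = 1.5857.
⟨E⟩ = Σ EᵢPᵢ = 103.28 meV.
S/k_B = ln Z + ⟨E⟩/kT = ln(1.5857) + 103.28/174.93 = 0.46103 + 0.59041 = 1.05.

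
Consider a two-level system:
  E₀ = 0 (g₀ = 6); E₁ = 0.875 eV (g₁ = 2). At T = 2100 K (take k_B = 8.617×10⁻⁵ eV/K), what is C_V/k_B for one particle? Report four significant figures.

k_BT = 8.617×10⁻⁵ × 2100 K = 0.180957 eV.
Eᵢ/kT = 0, 4.83540.
Z = Σ gᵢe^(−Eᵢ/kT) = 6·e^(−0) + 2·e^(−4.83540) = 6.00000 + 0.0158870 = 6.01589.
⟨E⟩ = 0.00231073 eV, ⟨E²⟩ = 0.00202189 eV².
C_V/k_B = (⟨E²⟩ − ⟨E⟩²)/(kT)² = (0.00202189 − 0.00000533947)/0.0327454 = 0.06158.

0.06158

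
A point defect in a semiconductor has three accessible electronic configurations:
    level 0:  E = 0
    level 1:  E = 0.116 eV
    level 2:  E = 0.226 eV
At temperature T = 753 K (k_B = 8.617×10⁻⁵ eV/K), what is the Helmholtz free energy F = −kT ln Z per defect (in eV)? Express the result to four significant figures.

k_BT = 8.617×10⁻⁵ × 753 K = 0.0648860 eV.
Eᵢ/kT = 0, 1.78775, 3.48303.
Z = Σ e^(−Eᵢ/kT) = e^(−0) + e^(−1.78775) + e^(−3.48303) = 1.00000 + 0.167336 + 0.0307142 = 1.19805.
F = −kT ln Z = −0.0648860 × ln(1.19805) = −0.0648860 × 0.180695 = -0.01172 eV.

-0.01172 eV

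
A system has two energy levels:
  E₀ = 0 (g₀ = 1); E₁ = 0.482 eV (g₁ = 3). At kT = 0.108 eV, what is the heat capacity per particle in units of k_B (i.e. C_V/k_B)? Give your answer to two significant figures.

Eᵢ/kT = 0, 4.463.
Z = Σ gᵢe^(−Eᵢ/kT) = 1·e^(−0) + 3·e^(−4.463) = 1.000 + 0.03458 = 1.035.
⟨E⟩ = 0.01610 eV, ⟨E²⟩ = 0.007762 eV².
C_V/k_B = (⟨E²⟩ − ⟨E⟩²)/(kT)² = (0.007762 − 0.0002592)/0.01166 = 0.64.

0.64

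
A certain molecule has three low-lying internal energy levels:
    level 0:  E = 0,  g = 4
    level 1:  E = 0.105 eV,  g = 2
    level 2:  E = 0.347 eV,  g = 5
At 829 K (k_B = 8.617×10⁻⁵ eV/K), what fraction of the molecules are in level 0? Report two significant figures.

k_BT = 8.617×10⁻⁵ × 829 K = 0.07143 eV.
Eᵢ/kT = 0, 1.470, 4.858.
Z = Σ gᵢe^(−Eᵢ/kT) = 4·e^(−0) + 2·e^(−1.470) + 5·e^(−4.858) = 4.000 + 0.4599 + 0.03883 = 4.499.
P₀ = g₀ e^(−E₀/kT) / Z = 4.000/4.499 = 0.89.

0.89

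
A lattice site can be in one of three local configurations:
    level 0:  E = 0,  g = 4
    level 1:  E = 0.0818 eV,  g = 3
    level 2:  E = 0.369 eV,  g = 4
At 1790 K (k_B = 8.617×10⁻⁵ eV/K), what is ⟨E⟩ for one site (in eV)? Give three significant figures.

0.0456 eV

k_BT = 8.617×10⁻⁵ × 1790 K = 0.15424 eV.
Eᵢ/kT = 0, 0.53034, 2.3924.
Z = Σ gᵢe^(−Eᵢ/kT) = 4·e^(−0) + 3·e^(−0.53034) + 4·e^(−2.3924) = 4.0000 + 1.7652 + 0.36564 = 6.1308.
⟨E⟩ = Σ Eᵢ gᵢe^(−Eᵢ/kT) / Z = (0·4.0000 + 0.0818·1.7652 + 0.369·0.36564) / 6.1308 = 0.0456 eV.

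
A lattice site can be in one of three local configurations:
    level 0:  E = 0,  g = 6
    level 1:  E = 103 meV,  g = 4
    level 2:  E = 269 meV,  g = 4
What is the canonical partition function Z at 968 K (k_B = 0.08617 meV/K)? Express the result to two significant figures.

Z = 7.3

k_BT = 0.08617 × 968 K = 83.41 meV.
Eᵢ/kT = 0, 1.235, 3.225.
Z = Σ gᵢe^(−Eᵢ/kT) = 6·e^(−0) + 4·e^(−1.235) + 4·e^(−3.225) = 6.000 + 1.163 + 0.1590 = 7.322.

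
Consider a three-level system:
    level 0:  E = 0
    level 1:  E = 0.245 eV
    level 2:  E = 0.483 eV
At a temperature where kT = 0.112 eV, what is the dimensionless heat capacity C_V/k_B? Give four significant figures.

Eᵢ/kT = 0, 2.18750, 4.31250.
Z = Σ e^(−Eᵢ/kT) = e^(−0) + e^(−2.18750) + e^(−4.31250) = 1.00000 + 0.112197 + 0.0134000 = 1.12560.
⟨E⟩ = 0.0301710 eV, ⟨E²⟩ = 0.00876039 eV².
C_V/k_B = (⟨E²⟩ − ⟨E⟩²)/(kT)² = (0.00876039 − 0.000910289)/0.0125440 = 0.6258.

0.6258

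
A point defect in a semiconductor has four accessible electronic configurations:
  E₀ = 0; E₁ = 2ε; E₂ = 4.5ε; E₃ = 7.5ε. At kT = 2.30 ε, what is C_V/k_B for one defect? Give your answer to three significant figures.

Eᵢ/kT = 0, 0.86957, 1.9565, 3.2609.
Z = Σ e^(−Eᵢ/kT) = e^(−0) + e^(−0.86957) + e^(−1.9565) + e^(−3.2609) = 1.0000 + 0.41913 + 0.14135 + 0.038354 = 1.5988.
⟨E⟩ = 1.1021 ε, ⟨E²⟩ = 4.1883 ε².
C_V/k_B = (⟨E²⟩ − ⟨E⟩²)/(kT)² = (4.1883 − 1.2146)/5.2900 = 0.562.

0.562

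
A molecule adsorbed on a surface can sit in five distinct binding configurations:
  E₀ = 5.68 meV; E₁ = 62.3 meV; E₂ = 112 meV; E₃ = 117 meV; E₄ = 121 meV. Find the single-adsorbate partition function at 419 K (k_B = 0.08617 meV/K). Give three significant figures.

k_BT = 0.08617 × 419 K = 36.105 meV.
Eᵢ/kT = 0.15732, 1.7255, 3.1021, 3.2405, 3.3513.
Z = Σ e^(−Eᵢ/kT) = e^(−0.15732) + e^(−1.7255) + e^(−3.1021) + e^(−3.2405) + e^(−3.3513) = 0.85443 + 0.17808 + 0.044955 + 0.039144 + 0.035039 = 1.1516.

Z = 1.15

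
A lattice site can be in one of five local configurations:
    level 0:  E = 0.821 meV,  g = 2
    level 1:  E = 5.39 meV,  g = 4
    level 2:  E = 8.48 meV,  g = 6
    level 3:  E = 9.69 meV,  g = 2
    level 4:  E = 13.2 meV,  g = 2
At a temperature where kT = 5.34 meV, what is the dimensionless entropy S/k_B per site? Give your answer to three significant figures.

2.55

Eᵢ/kT = 0.15375, 1.0094, 1.5880, 1.8146, 2.4719.
Z = Σ gᵢe^(−Eᵢ/kT) = 2·e^(−0.15375) + 4·e^(−1.0094) + 6·e^(−1.5880) + 2·e^(−1.8146) + 2·e^(−2.4719) = 1.7150 + 1.4578 + 1.2260 + 0.32581 + 0.16885 = 4.8935.
⟨E⟩ = Σ EᵢPᵢ = 5.1186 meV.
S/k_B = ln Z + ⟨E⟩/kT = ln(4.8935) + 5.1186/5.34 = 1.5879 + 0.95854 = 2.55.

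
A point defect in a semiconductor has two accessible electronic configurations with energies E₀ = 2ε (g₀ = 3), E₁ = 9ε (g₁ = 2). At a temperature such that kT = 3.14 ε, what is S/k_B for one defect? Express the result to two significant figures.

Eᵢ/kT = 0.6369, 2.866.
Z = Σ gᵢe^(−Eᵢ/kT) = 3·e^(−0.6369) + 2·e^(−2.866) = 1.587 + 0.1139 = 1.701.
⟨E⟩ = Σ EᵢPᵢ = 2.469 ε.
S/k_B = ln Z + ⟨E⟩/kT = ln(1.701) + 2.469/3.14 = 0.5312 + 0.7863 = 1.3.

1.3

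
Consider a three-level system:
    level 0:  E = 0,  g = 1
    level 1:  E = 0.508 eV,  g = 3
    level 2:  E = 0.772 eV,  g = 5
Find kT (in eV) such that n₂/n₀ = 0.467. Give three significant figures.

n₂/n₀ = (g₂/g₀) exp[−(E₂−E₀)/kT] = 0.467.
⇒ (E₂−E₀)/kT = ln((5/1)/0.467) = ln(10.707) = 2.3709.
kT = 0.772 eV / 2.3709 = 0.326 eV.

0.326 eV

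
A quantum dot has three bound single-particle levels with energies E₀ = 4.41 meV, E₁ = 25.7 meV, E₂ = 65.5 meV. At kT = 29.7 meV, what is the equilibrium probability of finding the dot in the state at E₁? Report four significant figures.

Eᵢ/kT = 0.148485, 0.865320, 2.20539.
Z = Σ e^(−Eᵢ/kT) = e^(−0.148485) + e^(−0.865320) + e^(−2.20539) = 0.862013 + 0.420917 + 0.110208 = 1.39314.
P₁ = e^(−E₁/kT) / Z = 0.420917/1.39314 = 0.3021.

0.3021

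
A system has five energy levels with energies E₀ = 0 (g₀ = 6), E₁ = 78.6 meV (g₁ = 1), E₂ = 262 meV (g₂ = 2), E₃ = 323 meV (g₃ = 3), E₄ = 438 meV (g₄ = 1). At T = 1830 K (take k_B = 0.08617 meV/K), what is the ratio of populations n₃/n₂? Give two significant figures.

1.0

k_BT = 0.08617 × 1830 K = 157.7 meV.
n₃/n₂ = (g₃/g₂) exp[−(E₃−E₂)/kT] = (3/2) × exp(−(61 meV)/(157.7 meV)) = (3/2) × exp(-0.3868) = 1.0.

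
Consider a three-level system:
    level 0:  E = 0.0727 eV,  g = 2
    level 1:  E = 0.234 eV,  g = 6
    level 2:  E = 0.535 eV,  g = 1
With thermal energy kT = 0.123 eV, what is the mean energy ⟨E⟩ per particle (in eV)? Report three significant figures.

Eᵢ/kT = 0.59106, 1.9024, 4.3496.
Z = Σ gᵢe^(−Eᵢ/kT) = 2·e^(−0.59106) + 6·e^(−1.9024) + 1·e^(−4.3496) = 1.1075 + 0.89526 + 0.012912 = 2.0157.
⟨E⟩ = Σ Eᵢ gᵢe^(−Eᵢ/kT) / Z = (0.0727·1.1075 + 0.234·0.89526 + 0.535·0.012912) / 2.0157 = 0.147 eV.

0.147 eV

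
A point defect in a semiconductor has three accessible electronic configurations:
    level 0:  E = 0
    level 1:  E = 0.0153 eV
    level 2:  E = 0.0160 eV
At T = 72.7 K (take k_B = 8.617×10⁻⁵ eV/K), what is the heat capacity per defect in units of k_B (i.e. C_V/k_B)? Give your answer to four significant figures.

k_BT = 8.617×10⁻⁵ × 72.7 K = 0.00626456 eV.
Eᵢ/kT = 0, 2.44231, 2.55405.
Z = Σ e^(−Eᵢ/kT) = e^(−0) + e^(−2.44231) + e^(−2.55405) = 1.00000 + 0.0869597 + 0.0777661 = 1.16473.
⟨E⟩ = 0.00221059 eV, ⟨E²⟩ = 0.0000345698 eV².
C_V/k_B = (⟨E²⟩ − ⟨E⟩²)/(kT)² = (0.0000345698 − 0.00000488671)/0.0000392447 = 0.7564.

0.7564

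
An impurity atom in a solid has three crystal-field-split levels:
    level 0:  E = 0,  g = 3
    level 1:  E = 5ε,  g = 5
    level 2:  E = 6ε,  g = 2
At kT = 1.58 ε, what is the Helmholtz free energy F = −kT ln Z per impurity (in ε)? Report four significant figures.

-1.865 ε

Eᵢ/kT = 0, 3.16456, 3.79747.
Z = Σ gᵢe^(−Eᵢ/kT) = 3·e^(−0) + 5·e^(−3.16456) + 2·e^(−3.79747) = 3.00000 + 0.211164 + 0.0448549 = 3.25602.
F = −kT ln Z = −1.58 × ln(3.25602) = −1.58 × 1.18051 = -1.865 ε.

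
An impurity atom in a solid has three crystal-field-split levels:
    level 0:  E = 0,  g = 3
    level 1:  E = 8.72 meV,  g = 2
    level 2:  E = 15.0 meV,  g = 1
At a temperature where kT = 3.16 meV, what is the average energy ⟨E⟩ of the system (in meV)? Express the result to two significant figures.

0.39 meV

Eᵢ/kT = 0, 2.759, 4.747.
Z = Σ gᵢe^(−Eᵢ/kT) = 3·e^(−0) + 2·e^(−2.759) + 1·e^(−4.747) = 3.000 + 0.1267 + 0.008678 = 3.135.
⟨E⟩ = Σ Eᵢ gᵢe^(−Eᵢ/kT) / Z = (0·3.000 + 8.72·0.1267 + 15.0·0.008678) / 3.135 = 0.39 meV.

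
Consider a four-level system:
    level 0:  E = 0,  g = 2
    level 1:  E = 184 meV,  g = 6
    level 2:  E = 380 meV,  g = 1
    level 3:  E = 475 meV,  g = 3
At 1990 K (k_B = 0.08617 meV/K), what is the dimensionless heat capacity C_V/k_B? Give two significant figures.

k_BT = 0.08617 × 1990 K = 171.5 meV.
Eᵢ/kT = 0, 1.073, 2.216, 2.770.
Z = Σ gᵢe^(−Eᵢ/kT) = 2·e^(−0) + 6·e^(−1.073) + 1·e^(−2.216) + 3·e^(−2.770) = 2.000 + 2.052 + 0.1090 + 0.1880 = 4.349.
⟨E⟩ = 116.9 meV, ⟨E²⟩ = 29350 meV².
C_V/k_B = (⟨E²⟩ − ⟨E⟩²)/(kT)² = (29350 − 13670)/29410 = 0.53.

0.53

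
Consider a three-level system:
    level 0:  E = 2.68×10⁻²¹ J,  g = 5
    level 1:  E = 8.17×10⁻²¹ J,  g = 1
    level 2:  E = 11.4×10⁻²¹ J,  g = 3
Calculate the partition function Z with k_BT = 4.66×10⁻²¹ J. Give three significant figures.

Z = 3.25

Eᵢ/kT = 0.57511, 1.7532, 2.4464.
Z = Σ gᵢe^(−Eᵢ/kT) = 5·e^(−0.57511) + 1·e^(−1.7532) + 3·e^(−2.4464) = 2.8132 + 0.17322 + 0.25981 = 3.2462.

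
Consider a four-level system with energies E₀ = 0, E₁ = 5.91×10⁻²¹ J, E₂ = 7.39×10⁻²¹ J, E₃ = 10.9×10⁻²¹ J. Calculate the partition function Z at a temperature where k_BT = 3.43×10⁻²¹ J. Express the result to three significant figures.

Z = 1.34

Eᵢ/kT = 0, 1.7230, 2.1545, 3.1778.
Z = Σ e^(−Eᵢ/kT) = e^(−0) + e^(−1.7230) + e^(−2.1545) + e^(−3.1778) = 1.0000 + 0.17853 + 0.11596 + 0.041677 = 1.3362.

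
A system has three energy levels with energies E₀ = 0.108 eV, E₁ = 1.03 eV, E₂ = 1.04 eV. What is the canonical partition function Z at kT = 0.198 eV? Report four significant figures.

Eᵢ/kT = 0.545455, 5.20202, 5.25253.
Z = Σ e^(−Eᵢ/kT) = e^(−0.545455) + e^(−5.20202) + e^(−5.25253) = 0.579578 + 0.00550543 + 0.00523426 = 0.590318.

Z = 0.5903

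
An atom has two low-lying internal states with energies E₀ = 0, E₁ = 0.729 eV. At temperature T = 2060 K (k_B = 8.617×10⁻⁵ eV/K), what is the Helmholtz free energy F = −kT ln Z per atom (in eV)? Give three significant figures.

-0.00290 eV

k_BT = 8.617×10⁻⁵ × 2060 K = 0.17751 eV.
Eᵢ/kT = 0, 4.1068.
Z = Σ e^(−Eᵢ/kT) = e^(−0) + e^(−4.1068) = 1.0000 + 0.016460 = 1.0165.
F = −kT ln Z = −0.17751 × ln(1.0165) = −0.17751 × 0.016365 = -0.00290 eV.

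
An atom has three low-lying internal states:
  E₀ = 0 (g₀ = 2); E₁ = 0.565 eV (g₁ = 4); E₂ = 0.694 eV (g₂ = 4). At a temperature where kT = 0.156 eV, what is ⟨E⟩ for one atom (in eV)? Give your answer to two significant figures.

0.043 eV

Eᵢ/kT = 0, 3.622, 4.449.
Z = Σ gᵢe^(−Eᵢ/kT) = 2·e^(−0) + 4·e^(−3.622) + 4·e^(−4.449) = 2.000 + 0.1069 + 0.04676 = 2.154.
⟨E⟩ = Σ Eᵢ gᵢe^(−Eᵢ/kT) / Z = (0·2.000 + 0.565·0.1069 + 0.694·0.04676) / 2.154 = 0.043 eV.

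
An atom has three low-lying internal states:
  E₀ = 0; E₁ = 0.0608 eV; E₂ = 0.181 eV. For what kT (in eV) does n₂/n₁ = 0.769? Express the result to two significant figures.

n₂/n₁ = exp[−(E₂−E₁)/kT] = 0.769.
⇒ (E₂−E₁)/kT = ln(1/0.769) = ln(1.300) = 0.2624.
kT = 0.1202 eV / 0.2624 = 0.46 eV.

0.46 eV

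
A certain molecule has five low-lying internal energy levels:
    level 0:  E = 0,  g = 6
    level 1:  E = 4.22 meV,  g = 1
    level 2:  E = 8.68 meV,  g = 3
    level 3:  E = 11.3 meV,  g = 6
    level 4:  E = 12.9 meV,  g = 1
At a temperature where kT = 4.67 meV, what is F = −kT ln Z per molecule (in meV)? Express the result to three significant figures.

-9.39 meV

Eᵢ/kT = 0, 0.90364, 1.8587, 2.4197, 2.7623.
Z = Σ gᵢe^(−Eᵢ/kT) = 6·e^(−0) + 1·e^(−0.90364) + 3·e^(−1.8587) + 6·e^(−2.4197) + 1·e^(−2.7623) = 6.0000 + 0.40509 + 0.46763 + 0.53369 + 0.063146 = 7.4696.
F = −kT ln Z = −4.67 × ln(7.4696) = −4.67 × 2.0108 = -9.39 meV.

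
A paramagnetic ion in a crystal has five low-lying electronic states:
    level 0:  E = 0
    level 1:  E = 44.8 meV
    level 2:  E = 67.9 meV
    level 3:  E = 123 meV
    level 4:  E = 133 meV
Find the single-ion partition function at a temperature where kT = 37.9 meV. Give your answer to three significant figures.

Eᵢ/kT = 0, 1.1821, 1.7916, 3.2454, 3.5092.
Z = Σ e^(−Eᵢ/kT) = e^(−0) + e^(−1.1821) + e^(−1.7916) + e^(−3.2454) + e^(−3.5092) = 1.0000 + 0.30663 + 0.16669 + 0.038953 + 0.029921 = 1.5422.

Z = 1.54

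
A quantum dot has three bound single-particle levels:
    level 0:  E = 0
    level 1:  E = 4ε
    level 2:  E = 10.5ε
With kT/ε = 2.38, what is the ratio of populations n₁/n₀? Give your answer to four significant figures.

n₁/n₀ = exp[−(E₁−E₀)/kT] = exp(−(4ε)/(2.38ε)) = exp(-1.68067) = 0.1862.

0.1862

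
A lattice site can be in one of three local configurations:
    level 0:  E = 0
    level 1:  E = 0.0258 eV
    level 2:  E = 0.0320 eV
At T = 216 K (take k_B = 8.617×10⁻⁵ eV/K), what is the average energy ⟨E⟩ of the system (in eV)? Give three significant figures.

k_BT = 8.617×10⁻⁵ × 216 K = 0.018613 eV.
Eᵢ/kT = 0, 1.3861, 1.7192.
Z = Σ e^(−Eᵢ/kT) = e^(−0) + e^(−1.3861) + e^(−1.7192) = 1.0000 + 0.25005 + 0.17921 = 1.4293.
⟨E⟩ = Σ Eᵢ e^(−Eᵢ/kT) / Z = (0·1.0000 + 0.0258·0.25005 + 0.0320·0.17921) / 1.4293 = 0.00853 eV.

0.00853 eV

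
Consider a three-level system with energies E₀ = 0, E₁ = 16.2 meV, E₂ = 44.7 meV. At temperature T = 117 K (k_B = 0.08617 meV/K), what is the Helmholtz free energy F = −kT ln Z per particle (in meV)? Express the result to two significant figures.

-1.9 meV

k_BT = 0.08617 × 117 K = 10.08 meV.
Eᵢ/kT = 0, 1.607, 4.435.
Z = Σ e^(−Eᵢ/kT) = e^(−0) + e^(−1.607) + e^(−4.435) = 1.000 + 0.2005 + 0.01186 = 1.212.
F = −kT ln Z = −10.08 × ln(1.212) = −10.08 × 0.1923 = -1.9 meV.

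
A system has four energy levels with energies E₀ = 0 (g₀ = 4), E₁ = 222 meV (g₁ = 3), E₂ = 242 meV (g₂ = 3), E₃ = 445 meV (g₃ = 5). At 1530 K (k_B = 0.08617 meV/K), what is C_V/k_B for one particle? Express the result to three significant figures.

k_BT = 0.08617 × 1530 K = 131.84 meV.
Eᵢ/kT = 0, 1.6839, 1.8356, 3.3753.
Z = Σ gᵢe^(−Eᵢ/kT) = 4·e^(−0) + 3·e^(−1.6839) + 3·e^(−1.8356) + 5·e^(−3.3753) = 4.0000 + 0.55695 + 0.47855 + 0.17104 = 5.2065.
⟨E⟩ = 60.610 meV, ⟨E²⟩ = 17160 meV².
C_V/k_B = (⟨E²⟩ − ⟨E⟩²)/(kT)² = (17160 − 3673.6)/17382 = 0.776.

0.776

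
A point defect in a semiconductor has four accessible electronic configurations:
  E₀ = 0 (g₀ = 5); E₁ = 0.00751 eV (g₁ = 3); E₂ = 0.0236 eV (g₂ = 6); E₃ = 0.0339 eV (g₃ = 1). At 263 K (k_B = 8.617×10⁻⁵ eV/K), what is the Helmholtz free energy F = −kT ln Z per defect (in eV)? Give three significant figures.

-0.0510 eV

k_BT = 8.617×10⁻⁵ × 263 K = 0.022663 eV.
Eᵢ/kT = 0, 0.33138, 1.0413, 1.4958.
Z = Σ gᵢe^(−Eᵢ/kT) = 5·e^(−0) + 3·e^(−0.33138) + 6·e^(−1.0413) + 1·e^(−1.4958) = 5.0000 + 2.1538 + 2.1180 + 0.22407 = 9.4959.
F = −kT ln Z = −0.022663 × ln(9.4959) = −0.022663 × 2.2509 = -0.0510 eV.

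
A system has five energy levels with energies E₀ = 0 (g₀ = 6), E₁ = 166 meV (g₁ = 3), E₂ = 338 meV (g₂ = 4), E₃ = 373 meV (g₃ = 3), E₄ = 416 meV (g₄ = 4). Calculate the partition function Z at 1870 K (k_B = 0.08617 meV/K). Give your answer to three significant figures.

k_BT = 0.08617 × 1870 K = 161.14 meV.
Eᵢ/kT = 0, 1.0302, 2.0976, 2.3148, 2.5816.
Z = Σ gᵢe^(−Eᵢ/kT) = 6·e^(−0) + 3·e^(−1.0302) + 4·e^(−2.0976) + 3·e^(−2.3148) + 4·e^(−2.5816) = 6.0000 + 1.0708 + 0.49100 + 0.29636 + 0.30261 = 8.1608.

Z = 8.16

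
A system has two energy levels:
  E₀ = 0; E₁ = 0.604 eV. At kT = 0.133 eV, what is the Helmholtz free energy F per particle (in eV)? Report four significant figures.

-0.001410 eV

Eᵢ/kT = 0, 4.54135.
Z = Σ e^(−Eᵢ/kT) = e^(−0) + e^(−4.54135) = 1.00000 + 0.0106590 = 1.01066.
F = −kT ln Z = −0.133 × ln(1.01066) = −0.133 × 0.0106036 = -0.001410 eV.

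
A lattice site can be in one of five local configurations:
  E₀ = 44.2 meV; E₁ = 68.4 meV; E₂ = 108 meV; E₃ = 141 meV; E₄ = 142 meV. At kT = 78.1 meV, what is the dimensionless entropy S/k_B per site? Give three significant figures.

Eᵢ/kT = 0.56594, 0.87580, 1.3828, 1.8054, 1.8182.
Z = Σ e^(−Eᵢ/kT) = e^(−0.56594) + e^(−0.87580) + e^(−1.3828) + e^(−1.8054) + e^(−1.8182) = 0.56783 + 0.41653 + 0.25088 + 0.16441 + 0.16232 = 1.5620.
⟨E⟩ = Σ EᵢPᵢ = 81.252 meV.
S/k_B = ln Z + ⟨E⟩/kT = ln(1.5620) + 81.252/78.1 = 0.44597 + 1.0404 = 1.49.

1.49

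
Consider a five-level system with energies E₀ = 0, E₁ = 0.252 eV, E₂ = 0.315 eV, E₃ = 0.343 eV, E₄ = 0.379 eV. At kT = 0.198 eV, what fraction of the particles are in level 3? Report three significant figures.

Eᵢ/kT = 0, 1.2727, 1.5909, 1.7323, 1.9141.
Z = Σ e^(−Eᵢ/kT) = e^(−0) + e^(−1.2727) + e^(−1.5909) + e^(−1.7323) + e^(−1.9141) = 1.0000 + 0.28007 + 0.20374 + 0.17688 + 0.14747 = 1.8082.
P₃ = e^(−E₃/kT) / Z = 0.17688/1.8082 = 0.0978.

0.0978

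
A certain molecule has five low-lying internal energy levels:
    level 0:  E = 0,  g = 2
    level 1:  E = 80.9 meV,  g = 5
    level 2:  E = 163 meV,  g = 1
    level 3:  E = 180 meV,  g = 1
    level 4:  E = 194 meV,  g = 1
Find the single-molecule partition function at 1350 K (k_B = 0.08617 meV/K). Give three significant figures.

k_BT = 0.08617 × 1350 K = 116.33 meV.
Eᵢ/kT = 0, 0.69544, 1.4012, 1.5473, 1.6677.
Z = Σ gᵢe^(−Eᵢ/kT) = 2·e^(−0) + 5·e^(−0.69544) + 1·e^(−1.4012) + 1·e^(−1.5473) + 1·e^(−1.6677) = 2.0000 + 2.4943 + 0.24630 + 0.21282 + 0.18868 = 5.1421.

Z = 5.14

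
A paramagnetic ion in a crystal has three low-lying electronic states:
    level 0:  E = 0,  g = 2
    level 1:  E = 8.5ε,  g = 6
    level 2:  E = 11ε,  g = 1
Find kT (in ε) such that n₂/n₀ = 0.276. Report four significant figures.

n₂/n₀ = (g₂/g₀) exp[−(E₂−E₀)/kT] = 0.276.
⇒ (E₂−E₀)/kT = ln((1/2)/0.276) = ln(1.81159) = 0.594205.
kT = 11ε / 0.594205 = 18.51 ε.

18.51 ε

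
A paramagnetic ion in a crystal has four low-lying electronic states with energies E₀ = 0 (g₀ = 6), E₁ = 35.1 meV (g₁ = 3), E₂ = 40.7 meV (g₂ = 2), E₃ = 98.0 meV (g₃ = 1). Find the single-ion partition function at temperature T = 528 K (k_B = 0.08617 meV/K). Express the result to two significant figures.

k_BT = 0.08617 × 528 K = 45.50 meV.
Eᵢ/kT = 0, 0.7714, 0.8945, 2.154.
Z = Σ gᵢe^(−Eᵢ/kT) = 6·e^(−0) + 3·e^(−0.7714) + 2·e^(−0.8945) + 1·e^(−2.154) = 6.000 + 1.387 + 0.8176 + 0.1160 = 8.321.

Z = 8.3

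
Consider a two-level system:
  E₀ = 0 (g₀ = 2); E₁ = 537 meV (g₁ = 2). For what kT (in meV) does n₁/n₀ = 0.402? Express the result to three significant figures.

589 meV

n₁/n₀ = (g₁/g₀) exp[−(E₁−E₀)/kT] = 0.402.
⇒ (E₁−E₀)/kT = ln((2/2)/0.402) = ln(2.4876) = 0.91132.
kT = 537 meV / 0.91132 = 589 meV.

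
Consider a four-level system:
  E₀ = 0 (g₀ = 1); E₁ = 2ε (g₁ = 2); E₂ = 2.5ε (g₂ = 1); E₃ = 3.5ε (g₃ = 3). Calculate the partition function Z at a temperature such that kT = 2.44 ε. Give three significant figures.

Eᵢ/kT = 0, 0.81967, 1.0246, 1.4344.
Z = Σ gᵢe^(−Eᵢ/kT) = 1·e^(−0) + 2·e^(−0.81967) + 1·e^(−1.0246) + 3·e^(−1.4344) = 1.0000 + 0.88115 + 0.35894 + 0.71477 = 2.9549.

Z = 2.95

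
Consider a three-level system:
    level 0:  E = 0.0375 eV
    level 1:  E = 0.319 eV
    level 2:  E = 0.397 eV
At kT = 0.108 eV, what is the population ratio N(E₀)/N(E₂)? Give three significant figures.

27.9

n₀/n₂ = exp[−(E₀−E₂)/kT] = exp(−(-0.3595 eV)/(0.108 eV)) = exp(3.3287) = 27.9.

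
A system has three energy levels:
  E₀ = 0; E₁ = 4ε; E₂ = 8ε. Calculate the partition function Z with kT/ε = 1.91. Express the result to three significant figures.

Z = 1.14

Eᵢ/kT = 0, 2.0942, 4.1885.
Z = Σ e^(−Eᵢ/kT) = e^(−0) + e^(−2.0942) + e^(−4.1885) = 1.0000 + 0.12317 + 0.015169 = 1.1383.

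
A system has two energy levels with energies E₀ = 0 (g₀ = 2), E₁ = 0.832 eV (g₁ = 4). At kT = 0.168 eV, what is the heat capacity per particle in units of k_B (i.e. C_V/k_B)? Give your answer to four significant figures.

Eᵢ/kT = 0, 4.95238.
Z = Σ gᵢe^(−Eᵢ/kT) = 2·e^(−0) + 4·e^(−4.95238) = 2.00000 + 0.0282663 = 2.02827.
⟨E⟩ = 0.0115949 eV, ⟨E²⟩ = 0.00964695 eV².
C_V/k_B = (⟨E²⟩ − ⟨E⟩²)/(kT)² = (0.00964695 − 0.000134442)/0.0282240 = 0.3370.

0.3370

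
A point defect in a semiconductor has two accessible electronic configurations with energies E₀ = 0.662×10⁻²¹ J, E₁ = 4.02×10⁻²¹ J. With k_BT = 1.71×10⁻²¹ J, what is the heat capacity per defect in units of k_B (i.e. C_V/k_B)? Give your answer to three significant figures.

Eᵢ/kT = 0.38713, 2.3509.
Z = Σ e^(−Eᵢ/kT) = e^(−0.38713) + e^(−2.3509) = 0.67900 + 0.095283 = 0.77428.
⟨E⟩ = 1.0752, ⟨E²⟩ = 2.3730.
C_V/k_B = (⟨E²⟩ − ⟨E⟩²)/(kT)² = (2.3730 − 1.1561)/2.9241 = 0.416.

0.416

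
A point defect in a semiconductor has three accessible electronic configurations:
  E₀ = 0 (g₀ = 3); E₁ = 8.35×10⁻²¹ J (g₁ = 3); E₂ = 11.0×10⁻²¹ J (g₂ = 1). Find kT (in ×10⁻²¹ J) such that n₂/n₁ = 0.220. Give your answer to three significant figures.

n₂/n₁ = (g₂/g₁) exp[−(E₂−E₁)/kT] = 0.220.
⇒ (E₂−E₁)/kT = ln((1/3)/0.220) = ln(1.5152) = 0.41555.
kT = 2.65 ×10⁻²¹ J / 0.41555 = 6.38 ×10⁻²¹ J.

6.38 ×10⁻²¹ J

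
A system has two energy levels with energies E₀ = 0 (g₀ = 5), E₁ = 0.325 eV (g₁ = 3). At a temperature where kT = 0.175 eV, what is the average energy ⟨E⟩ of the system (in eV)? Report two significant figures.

Eᵢ/kT = 0, 1.857.
Z = Σ gᵢe^(−Eᵢ/kT) = 5·e^(−0) + 3·e^(−1.857) = 5.000 + 0.4684 = 5.468.
⟨E⟩ = Σ Eᵢ gᵢe^(−Eᵢ/kT) / Z = (0·5.000 + 0.325·0.4684) / 5.468 = 0.028 eV.

0.028 eV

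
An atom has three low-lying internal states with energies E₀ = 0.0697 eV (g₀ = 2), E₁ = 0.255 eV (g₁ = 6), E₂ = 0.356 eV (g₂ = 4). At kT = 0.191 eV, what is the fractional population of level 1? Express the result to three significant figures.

0.440

Eᵢ/kT = 0.36492, 1.3351, 1.8639.
Z = Σ gᵢe^(−Eᵢ/kT) = 2·e^(−0.36492) + 6·e^(−1.3351) + 4·e^(−1.8639) = 1.3885 + 1.5788 + 0.62027 = 3.5876.
P₁ = g₁ e^(−E₁/kT) / Z = 1.5788/3.5876 = 0.440.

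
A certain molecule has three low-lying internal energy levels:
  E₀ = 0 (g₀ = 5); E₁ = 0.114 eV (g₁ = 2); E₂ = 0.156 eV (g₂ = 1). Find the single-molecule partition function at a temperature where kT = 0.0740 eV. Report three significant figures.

Z = 5.55

Eᵢ/kT = 0, 1.5405, 2.1081.
Z = Σ gᵢe^(−Eᵢ/kT) = 5·e^(−0) + 2·e^(−1.5405) + 1·e^(−2.1081) = 5.0000 + 0.42855 + 0.12147 = 5.5500.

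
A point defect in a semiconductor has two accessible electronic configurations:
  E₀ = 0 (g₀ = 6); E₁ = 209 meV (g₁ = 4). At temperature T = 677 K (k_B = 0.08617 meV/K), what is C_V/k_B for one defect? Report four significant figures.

k_BT = 0.08617 × 677 K = 58.3371 meV.
Eᵢ/kT = 0, 3.58263.
Z = Σ gᵢe^(−Eᵢ/kT) = 6·e^(−0) + 4·e^(−3.58263) = 6.00000 + 0.111210 = 6.11121.
⟨E⟩ = 3.80332 meV, ⟨E²⟩ = 794.894 meV².
C_V/k_B = (⟨E²⟩ − ⟨E⟩²)/(kT)² = (794.894 − 14.4652)/3403.22 = 0.2293.

0.2293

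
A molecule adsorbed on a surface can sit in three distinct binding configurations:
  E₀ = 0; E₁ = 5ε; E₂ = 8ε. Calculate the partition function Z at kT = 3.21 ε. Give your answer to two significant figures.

Z = 1.3

Eᵢ/kT = 0, 1.558, 2.492.
Z = Σ e^(−Eᵢ/kT) = e^(−0) + e^(−1.558) + e^(−2.492) = 1.000 + 0.2106 + 0.08274 = 1.293.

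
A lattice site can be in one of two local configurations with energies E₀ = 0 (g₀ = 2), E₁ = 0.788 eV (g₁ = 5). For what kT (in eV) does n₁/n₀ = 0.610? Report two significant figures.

0.56 eV

n₁/n₀ = (g₁/g₀) exp[−(E₁−E₀)/kT] = 0.610.
⇒ (E₁−E₀)/kT = ln((5/2)/0.610) = ln(4.098) = 1.410.
kT = 0.788 eV / 1.410 = 0.56 eV.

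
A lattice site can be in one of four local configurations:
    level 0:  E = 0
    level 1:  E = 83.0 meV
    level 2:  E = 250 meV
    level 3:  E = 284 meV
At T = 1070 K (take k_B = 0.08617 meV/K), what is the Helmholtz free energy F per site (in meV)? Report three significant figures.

k_BT = 0.08617 × 1070 K = 92.202 meV.
Eᵢ/kT = 0, 0.90020, 2.7114, 3.0802.
Z = Σ e^(−Eᵢ/kT) = e^(−0) + e^(−0.90020) + e^(−2.7114) + e^(−3.0802) = 1.0000 + 0.40649 + 0.066444 + 0.045950 = 1.5189.
F = −kT ln Z = −92.202 × ln(1.5189) = −92.202 × 0.41799 = -38.5 meV.

-38.5 meV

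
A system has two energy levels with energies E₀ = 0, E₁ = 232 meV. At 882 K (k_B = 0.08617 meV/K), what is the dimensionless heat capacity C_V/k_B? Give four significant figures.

k_BT = 0.08617 × 882 K = 76.0019 meV.
Eᵢ/kT = 0, 3.05256.
Z = Σ e^(−Eᵢ/kT) = e^(−0) + e^(−3.05256) = 1.00000 + 0.0472378 = 1.04724.
⟨E⟩ = 10.4648 meV, ⟨E²⟩ = 2427.84 meV².
C_V/k_B = (⟨E²⟩ − ⟨E⟩²)/(kT)² = (2427.84 − 109.512)/5776.29 = 0.4014.

0.4014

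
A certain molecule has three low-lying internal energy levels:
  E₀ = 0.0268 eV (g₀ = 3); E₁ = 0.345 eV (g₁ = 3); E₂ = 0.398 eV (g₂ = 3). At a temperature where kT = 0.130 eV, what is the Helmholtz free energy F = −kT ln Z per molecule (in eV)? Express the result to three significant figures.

-0.134 eV

Eᵢ/kT = 0.20615, 2.6538, 3.0615.
Z = Σ gᵢe^(−Eᵢ/kT) = 3·e^(−0.20615) + 3·e^(−2.6538) + 3·e^(−3.0615) = 2.4411 + 0.21115 + 0.14045 = 2.7927.
F = −kT ln Z = −0.130 × ln(2.7927) = −0.130 × 1.0270 = -0.134 eV.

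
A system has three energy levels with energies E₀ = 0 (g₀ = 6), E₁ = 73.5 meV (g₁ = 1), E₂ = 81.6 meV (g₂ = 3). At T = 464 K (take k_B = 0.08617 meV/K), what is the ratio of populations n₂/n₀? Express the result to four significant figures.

0.06496

k_BT = 0.08617 × 464 K = 39.9829 meV.
n₂/n₀ = (g₂/g₀) exp[−(E₂−E₀)/kT] = (3/6) × exp(−(81.6 meV)/(39.9829 meV)) = (3/6) × exp(-2.04087) = 0.06496.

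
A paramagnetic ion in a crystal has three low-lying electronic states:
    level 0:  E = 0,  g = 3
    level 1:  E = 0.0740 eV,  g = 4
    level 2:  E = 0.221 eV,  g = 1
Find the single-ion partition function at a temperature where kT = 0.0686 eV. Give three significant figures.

Eᵢ/kT = 0, 1.0787, 3.2216.
Z = Σ gᵢe^(−Eᵢ/kT) = 3·e^(−0) + 4·e^(−1.0787) + 1·e^(−3.2216) = 3.0000 + 1.3601 + 0.039891 = 4.4000.

Z = 4.40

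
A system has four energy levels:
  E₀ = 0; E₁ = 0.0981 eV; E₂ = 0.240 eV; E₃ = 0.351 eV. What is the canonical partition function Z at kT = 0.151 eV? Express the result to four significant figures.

Eᵢ/kT = 0, 0.649669, 1.58940, 2.32450.
Z = Σ e^(−Eᵢ/kT) = e^(−0) + e^(−0.649669) + e^(−1.58940) + e^(−2.32450) = 1.00000 + 0.522219 + 0.204048 + 0.0978323 = 1.82410.

Z = 1.824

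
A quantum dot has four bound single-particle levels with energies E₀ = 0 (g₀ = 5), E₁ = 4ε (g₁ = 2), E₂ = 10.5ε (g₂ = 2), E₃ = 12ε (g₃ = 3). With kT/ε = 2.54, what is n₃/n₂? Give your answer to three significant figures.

0.831

n₃/n₂ = (g₃/g₂) exp[−(E₃−E₂)/kT] = (3/2) × exp(−(1.5ε)/(2.54ε)) = (3/2) × exp(-0.59055) = 0.831.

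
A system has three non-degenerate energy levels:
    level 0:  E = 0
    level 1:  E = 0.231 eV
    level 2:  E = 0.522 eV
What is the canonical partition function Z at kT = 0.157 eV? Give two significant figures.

Eᵢ/kT = 0, 1.471, 3.325.
Z = Σ e^(−Eᵢ/kT) = e^(−0) + e^(−1.471) + e^(−3.325) = 1.000 + 0.2297 + 0.03597 = 1.266.

Z = 1.3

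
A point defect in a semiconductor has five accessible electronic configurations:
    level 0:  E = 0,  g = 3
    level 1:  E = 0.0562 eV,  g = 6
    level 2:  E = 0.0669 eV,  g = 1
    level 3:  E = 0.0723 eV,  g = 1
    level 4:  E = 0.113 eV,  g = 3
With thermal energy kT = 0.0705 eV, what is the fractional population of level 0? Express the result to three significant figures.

Eᵢ/kT = 0, 0.79716, 0.94894, 1.0255, 1.6028.
Z = Σ gᵢe^(−Eᵢ/kT) = 3·e^(−0) + 6·e^(−0.79716) + 1·e^(−0.94894) + 1·e^(−1.0255) + 3·e^(−1.6028) = 3.0000 + 2.7036 + 0.38715 + 0.35862 + 0.60400 = 7.0534.
P₀ = g₀ e^(−E₀/kT) / Z = 3.0000/7.0534 = 0.425.

0.425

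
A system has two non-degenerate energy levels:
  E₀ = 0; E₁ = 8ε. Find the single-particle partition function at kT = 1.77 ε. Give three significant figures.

Eᵢ/kT = 0, 4.5198.
Z = Σ e^(−Eᵢ/kT) = e^(−0) + e^(−4.5198) = 1.0000 + 0.010891 = 1.0109.

Z = 1.01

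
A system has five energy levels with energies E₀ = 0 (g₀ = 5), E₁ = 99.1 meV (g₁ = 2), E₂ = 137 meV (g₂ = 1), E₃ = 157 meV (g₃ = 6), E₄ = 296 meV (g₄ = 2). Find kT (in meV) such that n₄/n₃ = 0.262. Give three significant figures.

577 meV

n₄/n₃ = (g₄/g₃) exp[−(E₄−E₃)/kT] = 0.262.
⇒ (E₄−E₃)/kT = ln((2/6)/0.262) = ln(1.2723) = 0.24083.
kT = 139 meV / 0.24083 = 577 meV.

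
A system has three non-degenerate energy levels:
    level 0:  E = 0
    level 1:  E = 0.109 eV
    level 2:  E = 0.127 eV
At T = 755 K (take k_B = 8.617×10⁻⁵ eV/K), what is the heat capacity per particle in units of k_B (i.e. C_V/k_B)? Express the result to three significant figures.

k_BT = 8.617×10⁻⁵ × 755 K = 0.065058 eV.
Eᵢ/kT = 0, 1.6754, 1.9521.
Z = Σ e^(−Eᵢ/kT) = e^(−0) + e^(−1.6754) + e^(−1.9521) = 1.0000 + 0.18723 + 0.14198 = 1.3292.
⟨E⟩ = 0.028919 eV, ⟨E²⟩ = 0.0033964 eV².
C_V/k_B = (⟨E²⟩ − ⟨E⟩²)/(kT)² = (0.0033964 − 0.00083631)/0.0042325 = 0.605.

0.605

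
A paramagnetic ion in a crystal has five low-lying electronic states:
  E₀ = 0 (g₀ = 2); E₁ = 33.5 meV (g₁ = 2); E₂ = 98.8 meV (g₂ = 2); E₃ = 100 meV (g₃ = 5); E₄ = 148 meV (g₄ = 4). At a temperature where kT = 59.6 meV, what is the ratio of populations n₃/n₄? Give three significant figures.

n₃/n₄ = (g₃/g₄) exp[−(E₃−E₄)/kT] = (5/4) × exp(−(-48 meV)/(59.6 meV)) = (5/4) × exp(0.80537) = 2.80.

2.80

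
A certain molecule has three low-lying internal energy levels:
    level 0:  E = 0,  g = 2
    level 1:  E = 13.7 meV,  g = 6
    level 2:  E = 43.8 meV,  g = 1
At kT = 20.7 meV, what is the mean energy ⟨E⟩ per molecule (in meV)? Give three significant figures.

9.14 meV

Eᵢ/kT = 0, 0.66184, 2.1159.
Z = Σ gᵢe^(−Eᵢ/kT) = 2·e^(−0) + 6·e^(−0.66184) + 1·e^(−2.1159) = 2.0000 + 3.0954 + 0.12052 = 5.2159.
⟨E⟩ = Σ Eᵢ gᵢe^(−Eᵢ/kT) / Z = (0·2.0000 + 13.7·3.0954 + 43.8·0.12052) / 5.2159 = 9.14 meV.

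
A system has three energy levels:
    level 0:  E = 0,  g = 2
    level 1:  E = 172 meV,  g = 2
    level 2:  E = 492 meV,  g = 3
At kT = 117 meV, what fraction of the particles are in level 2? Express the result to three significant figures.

Eᵢ/kT = 0, 1.4701, 4.2051.
Z = Σ gᵢe^(−Eᵢ/kT) = 2·e^(−0) + 2·e^(−1.4701) + 3·e^(−4.2051) = 2.0000 + 0.45980 + 0.044758 = 2.5046.
P₂ = g₂ e^(−E₂/kT) / Z = 0.044758/2.5046 = 0.0179.

0.0179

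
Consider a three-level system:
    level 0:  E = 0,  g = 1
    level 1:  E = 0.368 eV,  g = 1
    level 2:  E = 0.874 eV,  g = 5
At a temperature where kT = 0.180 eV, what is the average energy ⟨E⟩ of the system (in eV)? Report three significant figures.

0.0699 eV

Eᵢ/kT = 0, 2.0444, 4.8556.
Z = Σ gᵢe^(−Eᵢ/kT) = 1·e^(−0) + 1·e^(−2.0444) + 5·e^(−4.8556) = 1.0000 + 0.12946 + 0.038923 = 1.1684.
⟨E⟩ = Σ Eᵢ gᵢe^(−Eᵢ/kT) / Z = (0·1.0000 + 0.368·0.12946 + 0.874·0.038923) / 1.1684 = 0.0699 eV.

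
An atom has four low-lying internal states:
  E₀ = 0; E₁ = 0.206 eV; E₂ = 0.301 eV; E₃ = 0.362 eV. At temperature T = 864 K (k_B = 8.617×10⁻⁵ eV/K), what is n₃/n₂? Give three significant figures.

k_BT = 8.617×10⁻⁵ × 864 K = 0.074451 eV.
n₃/n₂ = exp[−(E₃−E₂)/kT] = exp(−(0.061 eV)/(0.074451 eV)) = exp(-0.81933) = 0.441.

0.441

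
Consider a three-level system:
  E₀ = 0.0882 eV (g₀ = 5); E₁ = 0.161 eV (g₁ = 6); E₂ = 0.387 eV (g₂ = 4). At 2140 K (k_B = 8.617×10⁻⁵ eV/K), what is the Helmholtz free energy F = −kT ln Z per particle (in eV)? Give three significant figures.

k_BT = 8.617×10⁻⁵ × 2140 K = 0.18440 eV.
Eᵢ/kT = 0.47831, 0.87310, 2.0987.
Z = Σ gᵢe^(−Eᵢ/kT) = 5·e^(−0.47831) + 6·e^(−0.87310) + 4·e^(−2.0987) = 3.0992 + 2.5059 + 0.49046 = 6.0956.
F = −kT ln Z = −0.18440 × ln(6.0956) = −0.18440 × 1.8076 = -0.333 eV.

-0.333 eV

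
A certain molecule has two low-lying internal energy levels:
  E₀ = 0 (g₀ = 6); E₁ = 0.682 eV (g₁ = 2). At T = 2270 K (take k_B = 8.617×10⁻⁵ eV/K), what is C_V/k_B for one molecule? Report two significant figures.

0.12

k_BT = 8.617×10⁻⁵ × 2270 K = 0.1956 eV.
Eᵢ/kT = 0, 3.487.
Z = Σ gᵢe^(−Eᵢ/kT) = 6·e^(−0) + 2·e^(−3.487) = 6.000 + 0.06119 = 6.061.
⟨E⟩ = 0.006885 eV, ⟨E²⟩ = 0.004696 eV².
C_V/k_B = (⟨E²⟩ − ⟨E⟩²)/(kT)² = (0.004696 − 0.00004740)/0.03826 = 0.12.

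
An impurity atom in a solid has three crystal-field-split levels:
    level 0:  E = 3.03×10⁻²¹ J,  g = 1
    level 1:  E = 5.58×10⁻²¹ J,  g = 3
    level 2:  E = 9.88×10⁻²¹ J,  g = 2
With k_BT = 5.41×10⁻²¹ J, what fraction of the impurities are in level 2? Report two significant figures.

Eᵢ/kT = 0.5601, 1.031, 1.826.
Z = Σ gᵢe^(−Eᵢ/kT) = 1·e^(−0.5601) + 3·e^(−1.031) + 2·e^(−1.826) = 0.5712 + 1.070 + 0.3221 = 1.963.
P₂ = g₂ e^(−E₂/kT) / Z = 0.3221/1.963 = 0.16.

0.16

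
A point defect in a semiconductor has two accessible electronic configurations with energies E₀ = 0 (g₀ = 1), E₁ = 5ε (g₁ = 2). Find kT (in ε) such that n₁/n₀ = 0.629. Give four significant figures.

4.322 ε

n₁/n₀ = (g₁/g₀) exp[−(E₁−E₀)/kT] = 0.629.
⇒ (E₁−E₀)/kT = ln((2/1)/0.629) = ln(3.17965) = 1.15677.
kT = 5ε / 1.15677 = 4.322 ε.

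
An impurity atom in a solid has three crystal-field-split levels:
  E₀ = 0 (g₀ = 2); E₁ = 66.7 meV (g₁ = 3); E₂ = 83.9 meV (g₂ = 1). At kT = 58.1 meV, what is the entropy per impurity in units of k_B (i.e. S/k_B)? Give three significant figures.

Eᵢ/kT = 0, 1.1480, 1.4441.
Z = Σ gᵢe^(−Eᵢ/kT) = 2·e^(−0) + 3·e^(−1.1480) + 1·e^(−1.4441) = 2.0000 + 0.95181 + 0.23596 = 3.1878.
⟨E⟩ = Σ EᵢPᵢ = 26.125 meV.
S/k_B = ln Z + ⟨E⟩/kT = ln(3.1878) + 26.125/58.1 = 1.1593 + 0.44966 = 1.61.

1.61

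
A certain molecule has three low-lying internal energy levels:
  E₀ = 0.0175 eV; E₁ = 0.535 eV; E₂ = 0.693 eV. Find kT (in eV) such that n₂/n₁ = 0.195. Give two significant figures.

0.097 eV

n₂/n₁ = exp[−(E₂−E₁)/kT] = 0.195.
⇒ (E₂−E₁)/kT = ln(1/0.195) = ln(5.128) = 1.635.
kT = 0.158 eV / 1.635 = 0.097 eV.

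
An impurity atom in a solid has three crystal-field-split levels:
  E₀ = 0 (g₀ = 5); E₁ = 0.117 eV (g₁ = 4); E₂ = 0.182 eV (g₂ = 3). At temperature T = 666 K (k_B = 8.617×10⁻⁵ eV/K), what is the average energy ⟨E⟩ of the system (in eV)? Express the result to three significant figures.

0.0148 eV

k_BT = 8.617×10⁻⁵ × 666 K = 0.057389 eV.
Eᵢ/kT = 0, 2.0387, 3.1713.
Z = Σ gᵢe^(−Eᵢ/kT) = 5·e^(−0) + 4·e^(−2.0387) + 3·e^(−3.1713) = 5.0000 + 0.52079 + 0.12585 = 5.6466.
⟨E⟩ = Σ Eᵢ gᵢe^(−Eᵢ/kT) / Z = (0·5.0000 + 0.117·0.52079 + 0.182·0.12585) / 5.6466 = 0.0148 eV.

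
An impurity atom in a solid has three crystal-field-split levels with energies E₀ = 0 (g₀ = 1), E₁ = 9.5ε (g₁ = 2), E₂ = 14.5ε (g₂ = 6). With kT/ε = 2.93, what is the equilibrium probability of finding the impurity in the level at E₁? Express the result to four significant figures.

0.06973

Eᵢ/kT = 0, 3.24232, 4.94881.
Z = Σ gᵢe^(−Eᵢ/kT) = 1·e^(−0) + 2·e^(−3.24232) + 6·e^(−4.94881) = 1.00000 + 0.0781463 + 0.0425511 = 1.12070.
P₁ = g₁ e^(−E₁/kT) / Z = 0.0781463/1.12070 = 0.06973.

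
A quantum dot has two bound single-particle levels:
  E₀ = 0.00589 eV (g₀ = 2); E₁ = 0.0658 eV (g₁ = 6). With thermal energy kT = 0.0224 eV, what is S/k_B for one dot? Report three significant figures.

1.34

Eᵢ/kT = 0.26295, 2.9375.
Z = Σ gᵢe^(−Eᵢ/kT) = 2·e^(−0.26295) + 6·e^(−2.9375) = 1.5376 + 0.31799 = 1.8556.
⟨E⟩ = Σ EᵢPᵢ = 0.016157 eV.
S/k_B = ln Z + ⟨E⟩/kT = ln(1.8556) + 0.016157/0.0224 = 0.61821 + 0.72129 = 1.34.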